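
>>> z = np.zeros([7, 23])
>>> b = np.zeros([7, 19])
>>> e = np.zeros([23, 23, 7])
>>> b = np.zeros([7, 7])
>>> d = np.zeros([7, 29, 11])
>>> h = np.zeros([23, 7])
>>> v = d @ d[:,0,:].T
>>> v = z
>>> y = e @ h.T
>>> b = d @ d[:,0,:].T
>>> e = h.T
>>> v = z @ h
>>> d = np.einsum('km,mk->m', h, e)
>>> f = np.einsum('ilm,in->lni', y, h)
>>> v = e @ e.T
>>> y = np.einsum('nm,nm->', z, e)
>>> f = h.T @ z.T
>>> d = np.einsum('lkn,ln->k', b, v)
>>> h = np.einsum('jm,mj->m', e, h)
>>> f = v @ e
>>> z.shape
(7, 23)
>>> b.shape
(7, 29, 7)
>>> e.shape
(7, 23)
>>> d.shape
(29,)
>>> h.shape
(23,)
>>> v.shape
(7, 7)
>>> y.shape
()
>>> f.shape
(7, 23)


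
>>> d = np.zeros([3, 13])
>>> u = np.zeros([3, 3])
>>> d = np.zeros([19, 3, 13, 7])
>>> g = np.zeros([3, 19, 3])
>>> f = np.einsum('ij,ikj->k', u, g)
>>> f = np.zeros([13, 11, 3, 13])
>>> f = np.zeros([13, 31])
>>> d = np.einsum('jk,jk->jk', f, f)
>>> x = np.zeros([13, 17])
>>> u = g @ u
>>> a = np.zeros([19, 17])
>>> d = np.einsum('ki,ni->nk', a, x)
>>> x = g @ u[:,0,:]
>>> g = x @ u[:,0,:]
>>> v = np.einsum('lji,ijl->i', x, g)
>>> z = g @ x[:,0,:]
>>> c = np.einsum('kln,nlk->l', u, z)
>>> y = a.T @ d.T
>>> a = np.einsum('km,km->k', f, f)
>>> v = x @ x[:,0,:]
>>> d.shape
(13, 19)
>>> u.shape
(3, 19, 3)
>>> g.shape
(3, 19, 3)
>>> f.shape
(13, 31)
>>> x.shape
(3, 19, 3)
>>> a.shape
(13,)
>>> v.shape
(3, 19, 3)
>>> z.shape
(3, 19, 3)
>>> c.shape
(19,)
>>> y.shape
(17, 13)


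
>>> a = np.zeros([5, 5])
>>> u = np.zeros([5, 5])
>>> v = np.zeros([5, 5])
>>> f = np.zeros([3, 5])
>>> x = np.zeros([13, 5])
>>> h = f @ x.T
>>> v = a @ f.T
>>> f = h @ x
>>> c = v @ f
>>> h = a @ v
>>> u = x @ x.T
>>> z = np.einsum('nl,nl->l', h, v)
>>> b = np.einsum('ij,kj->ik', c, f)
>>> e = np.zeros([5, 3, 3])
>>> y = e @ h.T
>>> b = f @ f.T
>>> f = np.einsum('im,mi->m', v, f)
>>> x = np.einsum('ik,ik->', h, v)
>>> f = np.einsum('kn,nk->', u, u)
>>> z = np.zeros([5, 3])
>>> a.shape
(5, 5)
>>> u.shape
(13, 13)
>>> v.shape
(5, 3)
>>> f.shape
()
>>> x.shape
()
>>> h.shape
(5, 3)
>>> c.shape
(5, 5)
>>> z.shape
(5, 3)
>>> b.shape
(3, 3)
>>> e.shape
(5, 3, 3)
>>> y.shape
(5, 3, 5)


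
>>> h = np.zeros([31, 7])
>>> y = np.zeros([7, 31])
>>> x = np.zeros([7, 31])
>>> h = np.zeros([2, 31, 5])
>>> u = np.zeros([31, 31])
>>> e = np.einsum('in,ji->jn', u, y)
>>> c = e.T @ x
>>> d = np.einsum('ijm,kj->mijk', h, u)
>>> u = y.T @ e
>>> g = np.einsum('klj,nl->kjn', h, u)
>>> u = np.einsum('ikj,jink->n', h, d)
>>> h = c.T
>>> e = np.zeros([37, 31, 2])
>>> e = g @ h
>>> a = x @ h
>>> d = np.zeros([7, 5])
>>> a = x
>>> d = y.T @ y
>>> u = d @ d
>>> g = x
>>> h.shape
(31, 31)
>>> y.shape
(7, 31)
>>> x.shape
(7, 31)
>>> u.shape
(31, 31)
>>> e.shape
(2, 5, 31)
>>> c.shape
(31, 31)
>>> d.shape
(31, 31)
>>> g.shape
(7, 31)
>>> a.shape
(7, 31)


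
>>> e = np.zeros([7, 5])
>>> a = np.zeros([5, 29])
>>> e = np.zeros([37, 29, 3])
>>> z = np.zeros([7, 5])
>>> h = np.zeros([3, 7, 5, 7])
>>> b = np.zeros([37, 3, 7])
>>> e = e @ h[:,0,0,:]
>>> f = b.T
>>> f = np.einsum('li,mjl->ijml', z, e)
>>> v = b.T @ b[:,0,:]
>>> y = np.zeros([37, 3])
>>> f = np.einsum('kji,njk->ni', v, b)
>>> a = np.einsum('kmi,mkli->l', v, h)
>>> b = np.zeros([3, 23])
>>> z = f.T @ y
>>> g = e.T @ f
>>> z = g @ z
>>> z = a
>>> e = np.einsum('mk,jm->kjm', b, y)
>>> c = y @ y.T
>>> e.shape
(23, 37, 3)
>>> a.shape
(5,)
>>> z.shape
(5,)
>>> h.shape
(3, 7, 5, 7)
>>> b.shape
(3, 23)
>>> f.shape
(37, 7)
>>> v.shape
(7, 3, 7)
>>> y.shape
(37, 3)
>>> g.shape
(7, 29, 7)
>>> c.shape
(37, 37)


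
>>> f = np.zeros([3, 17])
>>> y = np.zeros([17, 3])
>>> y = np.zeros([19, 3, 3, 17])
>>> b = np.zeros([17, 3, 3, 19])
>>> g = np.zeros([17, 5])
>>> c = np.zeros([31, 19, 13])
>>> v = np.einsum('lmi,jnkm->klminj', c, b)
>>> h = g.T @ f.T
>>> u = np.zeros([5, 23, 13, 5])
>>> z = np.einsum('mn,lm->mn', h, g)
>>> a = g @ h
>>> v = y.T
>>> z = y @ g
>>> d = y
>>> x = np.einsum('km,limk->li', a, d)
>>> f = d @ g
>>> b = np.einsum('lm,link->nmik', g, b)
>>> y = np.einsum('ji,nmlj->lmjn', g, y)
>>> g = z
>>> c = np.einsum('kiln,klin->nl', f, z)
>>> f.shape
(19, 3, 3, 5)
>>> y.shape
(3, 3, 17, 19)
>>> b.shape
(3, 5, 3, 19)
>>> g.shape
(19, 3, 3, 5)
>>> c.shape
(5, 3)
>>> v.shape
(17, 3, 3, 19)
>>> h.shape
(5, 3)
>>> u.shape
(5, 23, 13, 5)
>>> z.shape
(19, 3, 3, 5)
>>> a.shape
(17, 3)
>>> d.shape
(19, 3, 3, 17)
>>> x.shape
(19, 3)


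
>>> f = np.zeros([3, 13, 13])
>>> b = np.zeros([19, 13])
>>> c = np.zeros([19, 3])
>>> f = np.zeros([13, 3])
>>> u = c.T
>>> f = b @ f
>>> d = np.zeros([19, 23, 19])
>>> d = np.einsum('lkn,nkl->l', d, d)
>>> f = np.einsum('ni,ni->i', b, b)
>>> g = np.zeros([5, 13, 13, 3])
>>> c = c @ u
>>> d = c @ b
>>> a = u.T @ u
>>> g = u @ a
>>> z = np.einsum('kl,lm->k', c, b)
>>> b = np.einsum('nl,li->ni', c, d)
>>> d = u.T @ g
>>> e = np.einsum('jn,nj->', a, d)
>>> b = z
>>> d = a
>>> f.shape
(13,)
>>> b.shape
(19,)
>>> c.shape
(19, 19)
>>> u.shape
(3, 19)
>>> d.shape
(19, 19)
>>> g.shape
(3, 19)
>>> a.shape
(19, 19)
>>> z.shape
(19,)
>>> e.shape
()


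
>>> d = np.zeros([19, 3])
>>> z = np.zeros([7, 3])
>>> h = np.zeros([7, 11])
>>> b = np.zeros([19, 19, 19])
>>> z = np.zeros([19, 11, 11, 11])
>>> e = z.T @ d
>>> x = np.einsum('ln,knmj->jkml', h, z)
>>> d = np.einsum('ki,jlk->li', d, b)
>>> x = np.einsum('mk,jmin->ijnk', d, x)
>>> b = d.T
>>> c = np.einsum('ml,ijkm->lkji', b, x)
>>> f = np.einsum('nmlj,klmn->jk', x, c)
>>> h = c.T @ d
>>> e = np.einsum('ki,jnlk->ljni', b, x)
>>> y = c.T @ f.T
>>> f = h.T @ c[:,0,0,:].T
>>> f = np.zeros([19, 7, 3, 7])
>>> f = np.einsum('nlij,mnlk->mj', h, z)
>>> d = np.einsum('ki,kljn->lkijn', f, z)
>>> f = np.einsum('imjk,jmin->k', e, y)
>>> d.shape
(11, 19, 3, 11, 11)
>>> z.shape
(19, 11, 11, 11)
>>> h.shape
(11, 11, 7, 3)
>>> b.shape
(3, 19)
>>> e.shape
(7, 11, 11, 19)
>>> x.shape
(11, 11, 7, 3)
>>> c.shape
(19, 7, 11, 11)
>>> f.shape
(19,)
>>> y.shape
(11, 11, 7, 3)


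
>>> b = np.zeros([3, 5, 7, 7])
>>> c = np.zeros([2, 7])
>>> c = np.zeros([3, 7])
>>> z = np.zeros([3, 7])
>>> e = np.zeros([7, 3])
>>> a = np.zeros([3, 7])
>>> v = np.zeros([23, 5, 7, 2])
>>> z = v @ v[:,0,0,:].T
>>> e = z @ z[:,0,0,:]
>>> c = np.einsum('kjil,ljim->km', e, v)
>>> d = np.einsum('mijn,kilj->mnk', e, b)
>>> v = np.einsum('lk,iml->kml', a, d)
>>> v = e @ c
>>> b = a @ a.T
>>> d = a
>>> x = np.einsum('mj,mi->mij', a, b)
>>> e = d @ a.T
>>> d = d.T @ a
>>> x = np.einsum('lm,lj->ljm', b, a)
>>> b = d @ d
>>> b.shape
(7, 7)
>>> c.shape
(23, 2)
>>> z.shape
(23, 5, 7, 23)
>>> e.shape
(3, 3)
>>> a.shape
(3, 7)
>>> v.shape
(23, 5, 7, 2)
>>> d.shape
(7, 7)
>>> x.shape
(3, 7, 3)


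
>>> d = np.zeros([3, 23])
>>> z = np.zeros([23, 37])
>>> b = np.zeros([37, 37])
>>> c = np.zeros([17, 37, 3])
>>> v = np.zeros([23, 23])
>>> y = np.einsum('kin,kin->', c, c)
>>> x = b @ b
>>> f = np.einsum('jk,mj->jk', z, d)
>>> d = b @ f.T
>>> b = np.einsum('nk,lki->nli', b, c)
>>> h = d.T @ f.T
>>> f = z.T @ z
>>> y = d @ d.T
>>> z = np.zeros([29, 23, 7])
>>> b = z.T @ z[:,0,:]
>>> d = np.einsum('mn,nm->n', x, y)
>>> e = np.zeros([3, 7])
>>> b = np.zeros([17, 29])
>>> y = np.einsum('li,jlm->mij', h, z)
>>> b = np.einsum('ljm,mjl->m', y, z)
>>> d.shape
(37,)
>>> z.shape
(29, 23, 7)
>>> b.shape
(29,)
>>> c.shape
(17, 37, 3)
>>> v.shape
(23, 23)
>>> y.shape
(7, 23, 29)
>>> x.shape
(37, 37)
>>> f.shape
(37, 37)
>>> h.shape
(23, 23)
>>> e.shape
(3, 7)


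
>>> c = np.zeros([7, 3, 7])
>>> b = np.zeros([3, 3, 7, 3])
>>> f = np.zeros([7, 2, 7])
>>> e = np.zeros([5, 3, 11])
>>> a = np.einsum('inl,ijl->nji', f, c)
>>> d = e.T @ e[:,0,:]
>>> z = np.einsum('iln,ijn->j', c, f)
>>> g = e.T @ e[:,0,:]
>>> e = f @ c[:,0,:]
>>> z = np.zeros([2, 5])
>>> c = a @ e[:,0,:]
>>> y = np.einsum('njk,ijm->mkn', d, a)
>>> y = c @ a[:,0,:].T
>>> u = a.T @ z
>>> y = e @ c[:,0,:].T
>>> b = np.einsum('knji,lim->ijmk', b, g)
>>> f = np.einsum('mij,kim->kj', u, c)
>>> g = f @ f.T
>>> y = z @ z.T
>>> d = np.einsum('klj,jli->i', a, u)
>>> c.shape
(2, 3, 7)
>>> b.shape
(3, 7, 11, 3)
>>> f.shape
(2, 5)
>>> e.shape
(7, 2, 7)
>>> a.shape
(2, 3, 7)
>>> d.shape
(5,)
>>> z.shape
(2, 5)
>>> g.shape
(2, 2)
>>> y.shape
(2, 2)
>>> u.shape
(7, 3, 5)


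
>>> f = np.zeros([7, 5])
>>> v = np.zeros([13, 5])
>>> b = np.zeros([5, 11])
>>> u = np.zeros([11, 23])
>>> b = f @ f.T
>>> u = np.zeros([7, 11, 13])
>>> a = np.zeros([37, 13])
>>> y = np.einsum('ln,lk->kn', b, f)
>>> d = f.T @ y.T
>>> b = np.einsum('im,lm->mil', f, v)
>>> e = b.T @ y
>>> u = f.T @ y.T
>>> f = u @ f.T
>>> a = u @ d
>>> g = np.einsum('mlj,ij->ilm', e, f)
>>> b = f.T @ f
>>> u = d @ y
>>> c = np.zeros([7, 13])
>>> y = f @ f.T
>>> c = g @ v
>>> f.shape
(5, 7)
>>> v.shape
(13, 5)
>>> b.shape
(7, 7)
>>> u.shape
(5, 7)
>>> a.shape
(5, 5)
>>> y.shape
(5, 5)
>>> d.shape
(5, 5)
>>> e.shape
(13, 7, 7)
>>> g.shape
(5, 7, 13)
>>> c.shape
(5, 7, 5)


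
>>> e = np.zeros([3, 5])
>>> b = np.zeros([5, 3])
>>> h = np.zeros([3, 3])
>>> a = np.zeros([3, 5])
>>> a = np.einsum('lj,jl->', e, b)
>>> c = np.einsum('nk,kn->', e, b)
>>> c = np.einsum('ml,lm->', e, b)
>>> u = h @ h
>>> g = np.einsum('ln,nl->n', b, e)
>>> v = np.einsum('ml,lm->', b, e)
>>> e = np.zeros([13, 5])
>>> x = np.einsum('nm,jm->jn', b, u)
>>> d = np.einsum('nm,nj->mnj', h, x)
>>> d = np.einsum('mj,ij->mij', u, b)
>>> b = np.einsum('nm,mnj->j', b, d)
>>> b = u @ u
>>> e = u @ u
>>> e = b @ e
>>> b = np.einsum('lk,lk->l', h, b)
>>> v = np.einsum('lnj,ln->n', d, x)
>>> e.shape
(3, 3)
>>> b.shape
(3,)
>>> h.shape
(3, 3)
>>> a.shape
()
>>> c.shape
()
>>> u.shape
(3, 3)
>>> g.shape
(3,)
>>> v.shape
(5,)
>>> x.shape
(3, 5)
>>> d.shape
(3, 5, 3)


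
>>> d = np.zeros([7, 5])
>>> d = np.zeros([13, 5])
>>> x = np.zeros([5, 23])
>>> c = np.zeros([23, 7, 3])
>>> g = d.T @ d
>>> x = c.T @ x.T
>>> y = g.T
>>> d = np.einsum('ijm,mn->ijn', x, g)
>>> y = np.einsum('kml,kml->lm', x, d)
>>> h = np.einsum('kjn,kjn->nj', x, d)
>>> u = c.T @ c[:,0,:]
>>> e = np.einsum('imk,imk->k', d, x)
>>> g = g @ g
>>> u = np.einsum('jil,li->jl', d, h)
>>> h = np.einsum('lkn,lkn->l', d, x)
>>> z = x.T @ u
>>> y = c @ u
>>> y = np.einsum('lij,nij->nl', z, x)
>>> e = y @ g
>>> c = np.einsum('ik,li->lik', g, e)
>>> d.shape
(3, 7, 5)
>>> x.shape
(3, 7, 5)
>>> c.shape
(3, 5, 5)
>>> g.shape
(5, 5)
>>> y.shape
(3, 5)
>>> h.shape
(3,)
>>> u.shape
(3, 5)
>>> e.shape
(3, 5)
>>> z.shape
(5, 7, 5)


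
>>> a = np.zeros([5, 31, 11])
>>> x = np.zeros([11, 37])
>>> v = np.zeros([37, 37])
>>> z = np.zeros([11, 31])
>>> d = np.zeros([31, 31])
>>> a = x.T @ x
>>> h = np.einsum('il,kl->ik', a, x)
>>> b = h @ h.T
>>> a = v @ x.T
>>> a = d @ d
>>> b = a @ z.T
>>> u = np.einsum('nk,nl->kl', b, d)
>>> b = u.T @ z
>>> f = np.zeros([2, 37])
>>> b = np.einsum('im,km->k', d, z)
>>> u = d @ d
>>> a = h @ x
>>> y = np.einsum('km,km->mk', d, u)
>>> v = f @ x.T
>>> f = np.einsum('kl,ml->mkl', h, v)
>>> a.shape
(37, 37)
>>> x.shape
(11, 37)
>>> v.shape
(2, 11)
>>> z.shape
(11, 31)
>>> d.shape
(31, 31)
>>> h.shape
(37, 11)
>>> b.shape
(11,)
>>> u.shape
(31, 31)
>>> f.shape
(2, 37, 11)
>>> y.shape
(31, 31)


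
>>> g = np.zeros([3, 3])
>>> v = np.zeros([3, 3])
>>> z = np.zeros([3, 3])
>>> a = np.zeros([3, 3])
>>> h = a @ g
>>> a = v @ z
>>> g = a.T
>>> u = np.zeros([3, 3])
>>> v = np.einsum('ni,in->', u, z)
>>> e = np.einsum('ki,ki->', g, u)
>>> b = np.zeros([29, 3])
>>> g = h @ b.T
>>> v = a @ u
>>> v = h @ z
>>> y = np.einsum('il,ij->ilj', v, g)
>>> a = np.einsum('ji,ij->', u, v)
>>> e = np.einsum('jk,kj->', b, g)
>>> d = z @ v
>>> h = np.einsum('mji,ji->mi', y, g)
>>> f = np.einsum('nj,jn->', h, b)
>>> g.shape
(3, 29)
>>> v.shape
(3, 3)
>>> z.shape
(3, 3)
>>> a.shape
()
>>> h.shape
(3, 29)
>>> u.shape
(3, 3)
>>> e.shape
()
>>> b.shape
(29, 3)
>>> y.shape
(3, 3, 29)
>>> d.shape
(3, 3)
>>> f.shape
()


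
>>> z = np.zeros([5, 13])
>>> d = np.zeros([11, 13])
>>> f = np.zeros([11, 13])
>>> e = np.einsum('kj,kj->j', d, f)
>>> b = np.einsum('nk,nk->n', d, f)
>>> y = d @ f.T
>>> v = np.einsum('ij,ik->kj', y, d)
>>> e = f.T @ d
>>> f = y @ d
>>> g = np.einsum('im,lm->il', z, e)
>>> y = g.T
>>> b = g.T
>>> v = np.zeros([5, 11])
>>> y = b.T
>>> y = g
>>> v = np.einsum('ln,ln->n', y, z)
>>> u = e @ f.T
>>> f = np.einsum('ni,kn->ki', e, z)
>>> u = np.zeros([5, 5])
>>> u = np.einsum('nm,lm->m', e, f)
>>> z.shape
(5, 13)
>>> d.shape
(11, 13)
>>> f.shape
(5, 13)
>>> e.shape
(13, 13)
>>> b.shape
(13, 5)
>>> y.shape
(5, 13)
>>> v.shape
(13,)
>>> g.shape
(5, 13)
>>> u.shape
(13,)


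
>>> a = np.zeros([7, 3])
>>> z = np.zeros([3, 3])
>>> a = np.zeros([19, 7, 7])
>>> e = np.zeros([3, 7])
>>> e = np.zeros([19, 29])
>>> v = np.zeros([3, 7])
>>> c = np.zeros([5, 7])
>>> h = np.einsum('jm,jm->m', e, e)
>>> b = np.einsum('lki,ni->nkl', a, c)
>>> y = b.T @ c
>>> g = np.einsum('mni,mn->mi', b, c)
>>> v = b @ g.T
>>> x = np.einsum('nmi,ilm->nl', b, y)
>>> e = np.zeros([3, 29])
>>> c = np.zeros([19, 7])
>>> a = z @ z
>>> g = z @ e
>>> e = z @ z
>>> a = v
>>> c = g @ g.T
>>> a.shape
(5, 7, 5)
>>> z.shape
(3, 3)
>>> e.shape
(3, 3)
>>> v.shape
(5, 7, 5)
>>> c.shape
(3, 3)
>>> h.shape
(29,)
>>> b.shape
(5, 7, 19)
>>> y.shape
(19, 7, 7)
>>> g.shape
(3, 29)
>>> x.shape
(5, 7)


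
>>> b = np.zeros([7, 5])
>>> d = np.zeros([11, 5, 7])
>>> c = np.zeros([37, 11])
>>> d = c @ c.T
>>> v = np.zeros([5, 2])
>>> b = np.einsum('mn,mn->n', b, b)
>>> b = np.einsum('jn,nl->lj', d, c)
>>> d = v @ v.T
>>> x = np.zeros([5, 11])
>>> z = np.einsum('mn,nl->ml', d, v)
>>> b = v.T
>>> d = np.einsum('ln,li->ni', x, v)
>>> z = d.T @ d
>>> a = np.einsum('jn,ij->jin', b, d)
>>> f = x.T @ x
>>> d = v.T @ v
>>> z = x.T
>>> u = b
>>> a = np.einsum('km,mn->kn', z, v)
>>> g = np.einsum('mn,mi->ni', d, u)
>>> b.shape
(2, 5)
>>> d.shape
(2, 2)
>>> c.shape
(37, 11)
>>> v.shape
(5, 2)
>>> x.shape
(5, 11)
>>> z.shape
(11, 5)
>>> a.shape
(11, 2)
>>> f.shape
(11, 11)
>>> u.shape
(2, 5)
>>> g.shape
(2, 5)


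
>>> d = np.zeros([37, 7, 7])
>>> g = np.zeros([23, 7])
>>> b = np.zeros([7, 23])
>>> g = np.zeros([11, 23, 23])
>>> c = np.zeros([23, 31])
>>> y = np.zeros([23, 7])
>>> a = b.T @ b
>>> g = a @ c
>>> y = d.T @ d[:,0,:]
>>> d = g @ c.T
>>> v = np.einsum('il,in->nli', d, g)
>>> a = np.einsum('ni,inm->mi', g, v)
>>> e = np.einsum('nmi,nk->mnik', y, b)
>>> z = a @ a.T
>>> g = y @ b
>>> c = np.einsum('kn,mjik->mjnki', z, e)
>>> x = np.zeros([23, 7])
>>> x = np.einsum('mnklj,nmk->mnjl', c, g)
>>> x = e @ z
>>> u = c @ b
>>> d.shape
(23, 23)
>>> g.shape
(7, 7, 23)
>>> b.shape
(7, 23)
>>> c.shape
(7, 7, 23, 23, 7)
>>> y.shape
(7, 7, 7)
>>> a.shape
(23, 31)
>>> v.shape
(31, 23, 23)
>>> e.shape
(7, 7, 7, 23)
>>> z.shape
(23, 23)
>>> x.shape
(7, 7, 7, 23)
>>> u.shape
(7, 7, 23, 23, 23)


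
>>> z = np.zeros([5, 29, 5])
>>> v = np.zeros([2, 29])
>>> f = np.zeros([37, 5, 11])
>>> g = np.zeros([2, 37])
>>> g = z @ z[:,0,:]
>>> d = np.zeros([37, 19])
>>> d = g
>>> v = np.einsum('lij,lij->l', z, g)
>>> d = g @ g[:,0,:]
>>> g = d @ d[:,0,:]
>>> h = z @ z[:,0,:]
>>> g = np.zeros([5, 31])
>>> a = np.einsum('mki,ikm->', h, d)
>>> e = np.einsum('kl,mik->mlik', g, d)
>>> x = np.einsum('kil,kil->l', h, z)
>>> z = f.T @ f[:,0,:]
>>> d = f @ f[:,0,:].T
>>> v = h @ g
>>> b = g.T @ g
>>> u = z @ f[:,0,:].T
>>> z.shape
(11, 5, 11)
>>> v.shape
(5, 29, 31)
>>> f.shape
(37, 5, 11)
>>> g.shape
(5, 31)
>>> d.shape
(37, 5, 37)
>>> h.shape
(5, 29, 5)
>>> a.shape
()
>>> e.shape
(5, 31, 29, 5)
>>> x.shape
(5,)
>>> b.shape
(31, 31)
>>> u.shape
(11, 5, 37)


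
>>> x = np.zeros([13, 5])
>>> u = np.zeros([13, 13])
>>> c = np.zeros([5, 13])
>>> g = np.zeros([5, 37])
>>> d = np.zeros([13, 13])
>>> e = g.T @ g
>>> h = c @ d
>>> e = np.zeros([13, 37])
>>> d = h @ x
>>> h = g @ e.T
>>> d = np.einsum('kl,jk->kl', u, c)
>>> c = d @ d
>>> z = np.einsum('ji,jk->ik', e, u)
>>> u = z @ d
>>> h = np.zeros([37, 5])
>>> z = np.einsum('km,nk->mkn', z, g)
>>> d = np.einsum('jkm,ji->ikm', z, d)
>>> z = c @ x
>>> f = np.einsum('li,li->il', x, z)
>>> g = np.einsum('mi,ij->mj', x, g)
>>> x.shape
(13, 5)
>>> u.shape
(37, 13)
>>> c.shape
(13, 13)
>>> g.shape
(13, 37)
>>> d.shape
(13, 37, 5)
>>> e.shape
(13, 37)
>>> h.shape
(37, 5)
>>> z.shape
(13, 5)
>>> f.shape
(5, 13)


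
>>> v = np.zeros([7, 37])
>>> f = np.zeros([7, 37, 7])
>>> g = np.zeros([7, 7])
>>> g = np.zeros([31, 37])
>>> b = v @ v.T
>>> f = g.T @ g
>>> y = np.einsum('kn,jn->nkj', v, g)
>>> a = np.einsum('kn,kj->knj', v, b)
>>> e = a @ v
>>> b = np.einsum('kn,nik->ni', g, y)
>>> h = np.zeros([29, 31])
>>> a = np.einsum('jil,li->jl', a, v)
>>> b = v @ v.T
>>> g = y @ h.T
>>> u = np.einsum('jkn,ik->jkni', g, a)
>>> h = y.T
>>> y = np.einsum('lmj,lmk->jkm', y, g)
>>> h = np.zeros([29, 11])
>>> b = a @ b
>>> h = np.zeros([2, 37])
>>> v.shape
(7, 37)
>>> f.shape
(37, 37)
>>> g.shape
(37, 7, 29)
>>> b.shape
(7, 7)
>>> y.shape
(31, 29, 7)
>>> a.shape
(7, 7)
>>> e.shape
(7, 37, 37)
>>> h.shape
(2, 37)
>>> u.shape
(37, 7, 29, 7)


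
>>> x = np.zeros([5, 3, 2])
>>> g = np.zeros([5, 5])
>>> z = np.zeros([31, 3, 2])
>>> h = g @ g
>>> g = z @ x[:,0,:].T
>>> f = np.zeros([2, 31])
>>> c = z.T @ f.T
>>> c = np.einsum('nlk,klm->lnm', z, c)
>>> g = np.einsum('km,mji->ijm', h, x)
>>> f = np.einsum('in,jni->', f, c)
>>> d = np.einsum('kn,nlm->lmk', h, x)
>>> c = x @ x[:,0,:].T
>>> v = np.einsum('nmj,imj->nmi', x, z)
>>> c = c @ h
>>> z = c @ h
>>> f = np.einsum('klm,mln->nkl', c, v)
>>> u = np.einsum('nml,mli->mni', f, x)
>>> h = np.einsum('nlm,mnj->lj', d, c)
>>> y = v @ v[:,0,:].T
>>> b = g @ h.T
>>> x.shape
(5, 3, 2)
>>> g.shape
(2, 3, 5)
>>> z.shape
(5, 3, 5)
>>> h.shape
(2, 5)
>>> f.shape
(31, 5, 3)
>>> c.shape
(5, 3, 5)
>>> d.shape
(3, 2, 5)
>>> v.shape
(5, 3, 31)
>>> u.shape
(5, 31, 2)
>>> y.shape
(5, 3, 5)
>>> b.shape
(2, 3, 2)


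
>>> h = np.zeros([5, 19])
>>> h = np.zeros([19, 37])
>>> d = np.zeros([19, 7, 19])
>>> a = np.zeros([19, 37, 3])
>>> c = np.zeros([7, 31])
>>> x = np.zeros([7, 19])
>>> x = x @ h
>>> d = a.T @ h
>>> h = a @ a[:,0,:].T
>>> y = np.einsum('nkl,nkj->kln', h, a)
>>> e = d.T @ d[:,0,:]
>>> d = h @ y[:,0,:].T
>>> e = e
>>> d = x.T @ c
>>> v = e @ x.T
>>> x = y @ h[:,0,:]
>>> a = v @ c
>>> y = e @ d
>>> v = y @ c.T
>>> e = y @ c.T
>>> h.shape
(19, 37, 19)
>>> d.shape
(37, 31)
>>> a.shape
(37, 37, 31)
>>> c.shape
(7, 31)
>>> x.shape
(37, 19, 19)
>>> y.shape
(37, 37, 31)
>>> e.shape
(37, 37, 7)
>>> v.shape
(37, 37, 7)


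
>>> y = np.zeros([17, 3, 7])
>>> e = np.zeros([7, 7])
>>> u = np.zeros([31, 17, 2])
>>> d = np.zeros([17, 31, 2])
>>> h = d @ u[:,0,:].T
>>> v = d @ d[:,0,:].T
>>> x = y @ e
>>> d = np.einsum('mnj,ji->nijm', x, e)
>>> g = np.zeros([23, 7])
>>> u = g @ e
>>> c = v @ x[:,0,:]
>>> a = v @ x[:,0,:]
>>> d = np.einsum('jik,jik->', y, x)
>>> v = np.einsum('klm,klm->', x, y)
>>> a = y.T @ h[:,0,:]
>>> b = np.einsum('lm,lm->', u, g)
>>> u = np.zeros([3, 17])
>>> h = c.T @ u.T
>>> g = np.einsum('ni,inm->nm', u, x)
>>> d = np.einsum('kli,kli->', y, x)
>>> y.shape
(17, 3, 7)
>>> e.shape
(7, 7)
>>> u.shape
(3, 17)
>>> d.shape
()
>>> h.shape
(7, 31, 3)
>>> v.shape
()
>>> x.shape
(17, 3, 7)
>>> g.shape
(3, 7)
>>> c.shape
(17, 31, 7)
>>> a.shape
(7, 3, 31)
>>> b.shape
()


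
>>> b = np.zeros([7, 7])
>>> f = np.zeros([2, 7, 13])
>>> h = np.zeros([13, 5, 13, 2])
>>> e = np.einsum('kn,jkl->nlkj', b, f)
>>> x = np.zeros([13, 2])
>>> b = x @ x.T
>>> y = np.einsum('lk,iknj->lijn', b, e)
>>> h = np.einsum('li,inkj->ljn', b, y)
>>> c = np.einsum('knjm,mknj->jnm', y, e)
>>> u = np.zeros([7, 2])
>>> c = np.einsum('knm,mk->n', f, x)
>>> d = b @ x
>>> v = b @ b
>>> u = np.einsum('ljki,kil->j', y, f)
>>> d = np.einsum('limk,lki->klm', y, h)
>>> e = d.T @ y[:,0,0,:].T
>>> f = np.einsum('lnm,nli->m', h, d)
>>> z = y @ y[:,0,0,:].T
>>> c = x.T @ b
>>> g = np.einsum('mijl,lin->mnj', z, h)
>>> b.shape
(13, 13)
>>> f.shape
(7,)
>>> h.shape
(13, 7, 7)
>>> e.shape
(2, 13, 13)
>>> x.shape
(13, 2)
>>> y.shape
(13, 7, 2, 7)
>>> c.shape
(2, 13)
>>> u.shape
(7,)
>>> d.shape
(7, 13, 2)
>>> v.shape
(13, 13)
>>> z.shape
(13, 7, 2, 13)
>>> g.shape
(13, 7, 2)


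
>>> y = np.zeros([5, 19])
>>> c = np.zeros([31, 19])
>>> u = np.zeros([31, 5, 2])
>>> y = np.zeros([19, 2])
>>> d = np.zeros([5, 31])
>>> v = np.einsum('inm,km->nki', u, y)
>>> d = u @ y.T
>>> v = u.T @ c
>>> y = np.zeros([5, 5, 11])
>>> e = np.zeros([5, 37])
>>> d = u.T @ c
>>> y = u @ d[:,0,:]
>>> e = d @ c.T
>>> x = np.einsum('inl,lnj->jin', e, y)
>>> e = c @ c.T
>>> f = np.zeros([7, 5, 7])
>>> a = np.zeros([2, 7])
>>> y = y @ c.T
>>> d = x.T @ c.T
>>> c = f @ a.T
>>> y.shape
(31, 5, 31)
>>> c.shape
(7, 5, 2)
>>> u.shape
(31, 5, 2)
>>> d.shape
(5, 2, 31)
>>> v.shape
(2, 5, 19)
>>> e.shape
(31, 31)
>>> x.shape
(19, 2, 5)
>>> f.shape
(7, 5, 7)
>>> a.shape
(2, 7)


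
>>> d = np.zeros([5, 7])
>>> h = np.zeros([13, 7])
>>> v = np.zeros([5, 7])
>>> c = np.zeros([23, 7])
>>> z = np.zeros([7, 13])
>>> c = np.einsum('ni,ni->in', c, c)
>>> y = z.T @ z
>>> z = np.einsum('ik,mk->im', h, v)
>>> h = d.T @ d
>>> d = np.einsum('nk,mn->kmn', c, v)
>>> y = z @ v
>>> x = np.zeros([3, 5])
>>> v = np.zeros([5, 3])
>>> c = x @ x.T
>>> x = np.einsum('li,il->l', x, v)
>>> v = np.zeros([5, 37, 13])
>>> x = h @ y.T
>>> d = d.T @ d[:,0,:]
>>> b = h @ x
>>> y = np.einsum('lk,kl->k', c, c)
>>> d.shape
(7, 5, 7)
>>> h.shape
(7, 7)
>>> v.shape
(5, 37, 13)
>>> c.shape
(3, 3)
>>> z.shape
(13, 5)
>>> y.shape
(3,)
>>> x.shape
(7, 13)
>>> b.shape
(7, 13)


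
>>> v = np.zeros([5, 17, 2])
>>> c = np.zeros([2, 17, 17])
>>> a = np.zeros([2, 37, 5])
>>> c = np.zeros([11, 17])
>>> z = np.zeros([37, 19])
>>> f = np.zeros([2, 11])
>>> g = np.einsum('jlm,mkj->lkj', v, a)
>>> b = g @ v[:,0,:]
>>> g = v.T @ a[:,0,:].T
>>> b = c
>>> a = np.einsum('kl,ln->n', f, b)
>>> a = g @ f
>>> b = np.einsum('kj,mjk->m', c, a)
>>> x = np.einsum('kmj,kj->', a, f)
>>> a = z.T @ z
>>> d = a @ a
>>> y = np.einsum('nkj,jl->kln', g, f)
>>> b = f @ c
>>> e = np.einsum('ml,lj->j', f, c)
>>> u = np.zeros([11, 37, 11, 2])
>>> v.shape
(5, 17, 2)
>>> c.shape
(11, 17)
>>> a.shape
(19, 19)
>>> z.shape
(37, 19)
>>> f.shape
(2, 11)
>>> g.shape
(2, 17, 2)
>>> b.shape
(2, 17)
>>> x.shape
()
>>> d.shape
(19, 19)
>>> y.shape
(17, 11, 2)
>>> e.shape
(17,)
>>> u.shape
(11, 37, 11, 2)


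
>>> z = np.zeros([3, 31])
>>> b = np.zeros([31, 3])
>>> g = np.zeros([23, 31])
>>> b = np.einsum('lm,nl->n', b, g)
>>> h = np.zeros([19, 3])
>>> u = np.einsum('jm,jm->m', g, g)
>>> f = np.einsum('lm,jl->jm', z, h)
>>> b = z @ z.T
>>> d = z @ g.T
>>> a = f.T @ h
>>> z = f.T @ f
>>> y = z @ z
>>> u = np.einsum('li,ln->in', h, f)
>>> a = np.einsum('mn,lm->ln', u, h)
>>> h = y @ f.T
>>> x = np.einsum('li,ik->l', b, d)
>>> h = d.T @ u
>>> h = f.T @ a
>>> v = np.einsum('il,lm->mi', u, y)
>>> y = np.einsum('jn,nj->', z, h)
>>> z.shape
(31, 31)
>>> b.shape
(3, 3)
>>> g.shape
(23, 31)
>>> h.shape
(31, 31)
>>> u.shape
(3, 31)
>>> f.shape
(19, 31)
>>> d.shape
(3, 23)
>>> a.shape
(19, 31)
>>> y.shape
()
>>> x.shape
(3,)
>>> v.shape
(31, 3)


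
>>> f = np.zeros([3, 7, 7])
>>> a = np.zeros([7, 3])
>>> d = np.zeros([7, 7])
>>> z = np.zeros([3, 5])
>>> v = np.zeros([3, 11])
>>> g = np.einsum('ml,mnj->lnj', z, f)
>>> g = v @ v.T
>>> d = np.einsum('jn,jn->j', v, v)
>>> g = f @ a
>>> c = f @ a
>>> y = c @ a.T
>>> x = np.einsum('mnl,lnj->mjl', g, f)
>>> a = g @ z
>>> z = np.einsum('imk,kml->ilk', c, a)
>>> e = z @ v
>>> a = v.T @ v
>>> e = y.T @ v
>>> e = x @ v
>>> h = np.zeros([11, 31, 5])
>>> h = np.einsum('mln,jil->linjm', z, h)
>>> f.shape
(3, 7, 7)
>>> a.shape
(11, 11)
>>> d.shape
(3,)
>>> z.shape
(3, 5, 3)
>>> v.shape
(3, 11)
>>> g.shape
(3, 7, 3)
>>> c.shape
(3, 7, 3)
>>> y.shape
(3, 7, 7)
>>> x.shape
(3, 7, 3)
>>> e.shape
(3, 7, 11)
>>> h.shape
(5, 31, 3, 11, 3)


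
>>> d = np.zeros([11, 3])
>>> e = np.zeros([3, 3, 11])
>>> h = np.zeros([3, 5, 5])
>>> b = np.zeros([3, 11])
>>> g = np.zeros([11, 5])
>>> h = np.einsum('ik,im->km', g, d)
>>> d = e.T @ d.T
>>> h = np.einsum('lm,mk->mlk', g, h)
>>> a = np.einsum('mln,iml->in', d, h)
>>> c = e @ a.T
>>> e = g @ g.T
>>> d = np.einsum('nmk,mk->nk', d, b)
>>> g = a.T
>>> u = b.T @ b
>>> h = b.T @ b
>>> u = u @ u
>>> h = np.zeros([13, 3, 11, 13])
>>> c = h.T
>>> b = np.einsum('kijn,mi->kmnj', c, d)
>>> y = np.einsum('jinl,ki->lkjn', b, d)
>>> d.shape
(11, 11)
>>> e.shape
(11, 11)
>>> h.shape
(13, 3, 11, 13)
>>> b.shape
(13, 11, 13, 3)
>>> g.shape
(11, 5)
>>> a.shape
(5, 11)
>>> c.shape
(13, 11, 3, 13)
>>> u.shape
(11, 11)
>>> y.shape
(3, 11, 13, 13)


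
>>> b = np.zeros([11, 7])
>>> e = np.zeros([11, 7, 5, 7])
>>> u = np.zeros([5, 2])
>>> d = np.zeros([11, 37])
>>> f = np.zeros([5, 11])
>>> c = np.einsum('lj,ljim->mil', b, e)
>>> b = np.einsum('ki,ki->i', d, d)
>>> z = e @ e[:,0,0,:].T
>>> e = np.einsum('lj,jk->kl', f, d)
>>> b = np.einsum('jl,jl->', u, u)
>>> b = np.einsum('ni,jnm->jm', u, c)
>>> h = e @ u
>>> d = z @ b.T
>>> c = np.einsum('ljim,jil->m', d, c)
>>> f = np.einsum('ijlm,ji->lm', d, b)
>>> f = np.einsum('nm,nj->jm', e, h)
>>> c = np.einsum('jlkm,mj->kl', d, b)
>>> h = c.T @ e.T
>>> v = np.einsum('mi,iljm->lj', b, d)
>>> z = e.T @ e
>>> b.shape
(7, 11)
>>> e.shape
(37, 5)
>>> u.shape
(5, 2)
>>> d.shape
(11, 7, 5, 7)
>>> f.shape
(2, 5)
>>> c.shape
(5, 7)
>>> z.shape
(5, 5)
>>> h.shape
(7, 37)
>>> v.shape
(7, 5)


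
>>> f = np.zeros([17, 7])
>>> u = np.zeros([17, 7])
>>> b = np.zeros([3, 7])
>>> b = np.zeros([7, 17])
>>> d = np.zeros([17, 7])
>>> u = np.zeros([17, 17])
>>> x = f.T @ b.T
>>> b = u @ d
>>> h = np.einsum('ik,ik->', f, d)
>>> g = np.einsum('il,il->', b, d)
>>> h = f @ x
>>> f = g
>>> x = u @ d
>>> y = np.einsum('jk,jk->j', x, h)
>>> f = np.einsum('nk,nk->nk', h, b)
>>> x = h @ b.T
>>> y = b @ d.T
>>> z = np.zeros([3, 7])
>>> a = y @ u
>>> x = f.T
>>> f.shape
(17, 7)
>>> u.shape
(17, 17)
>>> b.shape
(17, 7)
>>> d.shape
(17, 7)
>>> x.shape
(7, 17)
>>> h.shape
(17, 7)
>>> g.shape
()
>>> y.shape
(17, 17)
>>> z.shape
(3, 7)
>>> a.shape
(17, 17)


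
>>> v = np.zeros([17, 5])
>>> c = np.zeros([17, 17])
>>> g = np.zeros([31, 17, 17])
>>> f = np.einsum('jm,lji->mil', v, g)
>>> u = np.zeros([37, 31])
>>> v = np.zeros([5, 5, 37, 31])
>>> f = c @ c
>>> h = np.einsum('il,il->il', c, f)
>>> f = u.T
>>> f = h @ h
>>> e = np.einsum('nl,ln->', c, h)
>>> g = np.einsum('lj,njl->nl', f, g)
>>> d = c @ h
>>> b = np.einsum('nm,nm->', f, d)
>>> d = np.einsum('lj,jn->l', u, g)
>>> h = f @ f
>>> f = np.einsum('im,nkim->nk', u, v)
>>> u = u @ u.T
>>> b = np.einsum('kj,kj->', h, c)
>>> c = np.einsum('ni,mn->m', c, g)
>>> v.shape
(5, 5, 37, 31)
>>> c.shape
(31,)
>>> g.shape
(31, 17)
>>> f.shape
(5, 5)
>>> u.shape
(37, 37)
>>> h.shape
(17, 17)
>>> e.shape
()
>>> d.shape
(37,)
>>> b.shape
()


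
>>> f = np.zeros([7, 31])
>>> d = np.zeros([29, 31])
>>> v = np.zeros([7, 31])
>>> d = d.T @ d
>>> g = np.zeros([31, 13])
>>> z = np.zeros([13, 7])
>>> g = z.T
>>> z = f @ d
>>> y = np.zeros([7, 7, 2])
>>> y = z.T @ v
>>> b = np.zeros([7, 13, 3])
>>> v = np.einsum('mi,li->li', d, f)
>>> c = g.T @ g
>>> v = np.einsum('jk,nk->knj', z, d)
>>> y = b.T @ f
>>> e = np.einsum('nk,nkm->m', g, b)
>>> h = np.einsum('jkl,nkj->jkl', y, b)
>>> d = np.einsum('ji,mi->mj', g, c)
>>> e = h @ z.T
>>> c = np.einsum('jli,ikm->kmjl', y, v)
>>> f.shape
(7, 31)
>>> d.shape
(13, 7)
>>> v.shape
(31, 31, 7)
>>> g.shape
(7, 13)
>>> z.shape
(7, 31)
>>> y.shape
(3, 13, 31)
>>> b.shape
(7, 13, 3)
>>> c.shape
(31, 7, 3, 13)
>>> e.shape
(3, 13, 7)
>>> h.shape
(3, 13, 31)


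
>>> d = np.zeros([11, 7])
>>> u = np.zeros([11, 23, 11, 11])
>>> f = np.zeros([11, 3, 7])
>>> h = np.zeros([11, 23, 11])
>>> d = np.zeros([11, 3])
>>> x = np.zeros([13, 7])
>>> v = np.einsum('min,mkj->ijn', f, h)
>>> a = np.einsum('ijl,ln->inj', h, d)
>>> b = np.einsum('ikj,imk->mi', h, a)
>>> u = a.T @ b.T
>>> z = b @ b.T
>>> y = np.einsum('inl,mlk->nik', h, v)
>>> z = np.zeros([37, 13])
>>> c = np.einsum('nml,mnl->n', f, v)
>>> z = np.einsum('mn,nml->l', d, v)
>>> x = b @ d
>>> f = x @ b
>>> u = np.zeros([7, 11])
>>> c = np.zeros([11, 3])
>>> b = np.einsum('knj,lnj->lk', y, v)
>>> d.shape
(11, 3)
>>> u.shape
(7, 11)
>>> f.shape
(3, 11)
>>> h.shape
(11, 23, 11)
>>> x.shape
(3, 3)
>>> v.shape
(3, 11, 7)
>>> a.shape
(11, 3, 23)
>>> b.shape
(3, 23)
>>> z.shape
(7,)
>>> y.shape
(23, 11, 7)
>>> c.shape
(11, 3)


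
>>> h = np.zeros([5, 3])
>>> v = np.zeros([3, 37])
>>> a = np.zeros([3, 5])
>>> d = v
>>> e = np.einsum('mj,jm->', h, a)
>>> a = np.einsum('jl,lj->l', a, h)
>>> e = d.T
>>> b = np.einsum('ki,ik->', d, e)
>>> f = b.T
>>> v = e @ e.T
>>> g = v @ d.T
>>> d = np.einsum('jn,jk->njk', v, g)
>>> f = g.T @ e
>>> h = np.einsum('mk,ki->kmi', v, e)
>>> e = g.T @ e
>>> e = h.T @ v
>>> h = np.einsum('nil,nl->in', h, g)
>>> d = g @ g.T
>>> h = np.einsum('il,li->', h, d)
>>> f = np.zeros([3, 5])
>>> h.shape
()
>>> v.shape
(37, 37)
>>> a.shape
(5,)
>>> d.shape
(37, 37)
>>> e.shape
(3, 37, 37)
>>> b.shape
()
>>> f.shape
(3, 5)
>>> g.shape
(37, 3)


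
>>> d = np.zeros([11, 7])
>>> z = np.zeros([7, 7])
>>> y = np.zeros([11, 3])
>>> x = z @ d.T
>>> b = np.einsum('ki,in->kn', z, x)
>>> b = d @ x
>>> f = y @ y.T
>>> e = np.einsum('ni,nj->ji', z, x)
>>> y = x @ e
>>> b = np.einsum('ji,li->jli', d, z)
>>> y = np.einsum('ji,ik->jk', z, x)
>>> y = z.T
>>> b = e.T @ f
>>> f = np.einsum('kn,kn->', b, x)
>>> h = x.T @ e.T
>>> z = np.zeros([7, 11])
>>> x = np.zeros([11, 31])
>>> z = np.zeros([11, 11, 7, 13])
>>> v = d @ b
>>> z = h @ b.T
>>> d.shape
(11, 7)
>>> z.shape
(11, 7)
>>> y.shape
(7, 7)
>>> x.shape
(11, 31)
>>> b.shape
(7, 11)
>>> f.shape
()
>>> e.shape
(11, 7)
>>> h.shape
(11, 11)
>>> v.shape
(11, 11)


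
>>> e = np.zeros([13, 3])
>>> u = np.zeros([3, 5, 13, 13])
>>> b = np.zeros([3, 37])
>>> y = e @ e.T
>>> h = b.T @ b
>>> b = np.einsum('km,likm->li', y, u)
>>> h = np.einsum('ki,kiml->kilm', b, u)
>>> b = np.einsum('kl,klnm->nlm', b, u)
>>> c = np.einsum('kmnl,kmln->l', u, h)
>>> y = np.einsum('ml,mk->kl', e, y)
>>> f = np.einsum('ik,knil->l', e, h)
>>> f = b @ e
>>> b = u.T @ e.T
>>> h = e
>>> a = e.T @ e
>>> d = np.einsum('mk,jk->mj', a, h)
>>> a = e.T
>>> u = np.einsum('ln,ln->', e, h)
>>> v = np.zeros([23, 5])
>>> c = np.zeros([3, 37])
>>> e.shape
(13, 3)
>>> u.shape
()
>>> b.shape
(13, 13, 5, 13)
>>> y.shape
(13, 3)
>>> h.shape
(13, 3)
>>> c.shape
(3, 37)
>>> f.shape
(13, 5, 3)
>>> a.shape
(3, 13)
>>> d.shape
(3, 13)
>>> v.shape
(23, 5)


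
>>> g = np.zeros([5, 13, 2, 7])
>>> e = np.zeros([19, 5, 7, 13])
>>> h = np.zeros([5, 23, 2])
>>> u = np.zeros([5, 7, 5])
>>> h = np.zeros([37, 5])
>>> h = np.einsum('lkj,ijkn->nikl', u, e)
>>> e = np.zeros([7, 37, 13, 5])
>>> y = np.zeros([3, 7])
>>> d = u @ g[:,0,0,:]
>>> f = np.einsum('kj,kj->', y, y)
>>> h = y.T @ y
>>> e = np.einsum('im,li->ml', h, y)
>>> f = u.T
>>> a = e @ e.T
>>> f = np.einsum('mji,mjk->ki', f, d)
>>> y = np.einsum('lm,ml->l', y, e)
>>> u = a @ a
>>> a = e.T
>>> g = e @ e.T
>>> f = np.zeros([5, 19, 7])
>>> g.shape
(7, 7)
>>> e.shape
(7, 3)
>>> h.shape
(7, 7)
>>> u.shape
(7, 7)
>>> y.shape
(3,)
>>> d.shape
(5, 7, 7)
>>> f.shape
(5, 19, 7)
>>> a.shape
(3, 7)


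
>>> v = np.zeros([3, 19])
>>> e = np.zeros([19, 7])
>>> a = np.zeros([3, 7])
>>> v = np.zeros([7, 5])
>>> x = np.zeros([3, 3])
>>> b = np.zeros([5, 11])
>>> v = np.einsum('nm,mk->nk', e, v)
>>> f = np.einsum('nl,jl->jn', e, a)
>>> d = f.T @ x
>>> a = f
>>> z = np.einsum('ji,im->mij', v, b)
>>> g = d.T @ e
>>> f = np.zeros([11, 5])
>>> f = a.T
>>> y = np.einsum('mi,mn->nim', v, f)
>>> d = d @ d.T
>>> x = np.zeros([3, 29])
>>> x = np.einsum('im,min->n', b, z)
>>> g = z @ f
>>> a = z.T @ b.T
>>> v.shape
(19, 5)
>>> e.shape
(19, 7)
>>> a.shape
(19, 5, 5)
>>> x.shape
(19,)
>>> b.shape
(5, 11)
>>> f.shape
(19, 3)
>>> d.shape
(19, 19)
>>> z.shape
(11, 5, 19)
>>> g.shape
(11, 5, 3)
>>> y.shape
(3, 5, 19)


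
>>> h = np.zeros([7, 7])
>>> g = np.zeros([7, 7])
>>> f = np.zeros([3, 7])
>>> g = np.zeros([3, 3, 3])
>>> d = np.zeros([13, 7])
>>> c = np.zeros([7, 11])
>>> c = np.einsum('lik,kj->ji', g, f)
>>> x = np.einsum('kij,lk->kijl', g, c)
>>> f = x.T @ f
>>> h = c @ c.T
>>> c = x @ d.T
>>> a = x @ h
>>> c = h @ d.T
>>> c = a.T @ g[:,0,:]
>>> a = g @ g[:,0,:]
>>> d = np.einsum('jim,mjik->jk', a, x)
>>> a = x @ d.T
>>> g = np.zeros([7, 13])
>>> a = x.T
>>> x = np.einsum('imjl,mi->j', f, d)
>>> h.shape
(7, 7)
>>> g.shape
(7, 13)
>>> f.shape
(7, 3, 3, 7)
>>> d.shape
(3, 7)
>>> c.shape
(7, 3, 3, 3)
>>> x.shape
(3,)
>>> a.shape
(7, 3, 3, 3)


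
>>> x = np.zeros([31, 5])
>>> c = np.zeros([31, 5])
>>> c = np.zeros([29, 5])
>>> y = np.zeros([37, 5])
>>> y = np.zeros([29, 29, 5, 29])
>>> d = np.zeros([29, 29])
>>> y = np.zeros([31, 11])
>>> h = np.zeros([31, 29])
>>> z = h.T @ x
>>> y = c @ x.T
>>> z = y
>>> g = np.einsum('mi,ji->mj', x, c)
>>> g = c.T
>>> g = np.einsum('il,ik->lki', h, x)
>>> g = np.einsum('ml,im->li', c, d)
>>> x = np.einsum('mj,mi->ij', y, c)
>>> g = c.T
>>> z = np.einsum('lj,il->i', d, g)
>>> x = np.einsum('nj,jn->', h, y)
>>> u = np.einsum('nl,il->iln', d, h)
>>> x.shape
()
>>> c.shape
(29, 5)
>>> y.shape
(29, 31)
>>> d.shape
(29, 29)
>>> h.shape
(31, 29)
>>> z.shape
(5,)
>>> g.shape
(5, 29)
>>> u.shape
(31, 29, 29)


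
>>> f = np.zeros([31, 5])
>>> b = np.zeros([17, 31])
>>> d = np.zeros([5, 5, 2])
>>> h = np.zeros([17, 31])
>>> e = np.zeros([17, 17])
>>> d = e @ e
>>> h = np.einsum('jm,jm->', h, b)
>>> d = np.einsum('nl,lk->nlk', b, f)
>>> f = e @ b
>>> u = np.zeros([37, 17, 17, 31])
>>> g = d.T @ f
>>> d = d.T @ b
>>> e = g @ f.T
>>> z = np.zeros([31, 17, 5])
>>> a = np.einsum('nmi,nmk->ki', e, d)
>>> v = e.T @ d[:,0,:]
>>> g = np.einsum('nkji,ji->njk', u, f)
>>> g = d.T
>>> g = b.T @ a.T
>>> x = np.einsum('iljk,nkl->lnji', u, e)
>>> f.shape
(17, 31)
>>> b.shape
(17, 31)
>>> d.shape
(5, 31, 31)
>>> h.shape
()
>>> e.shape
(5, 31, 17)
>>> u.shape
(37, 17, 17, 31)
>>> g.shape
(31, 31)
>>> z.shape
(31, 17, 5)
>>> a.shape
(31, 17)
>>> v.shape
(17, 31, 31)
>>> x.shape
(17, 5, 17, 37)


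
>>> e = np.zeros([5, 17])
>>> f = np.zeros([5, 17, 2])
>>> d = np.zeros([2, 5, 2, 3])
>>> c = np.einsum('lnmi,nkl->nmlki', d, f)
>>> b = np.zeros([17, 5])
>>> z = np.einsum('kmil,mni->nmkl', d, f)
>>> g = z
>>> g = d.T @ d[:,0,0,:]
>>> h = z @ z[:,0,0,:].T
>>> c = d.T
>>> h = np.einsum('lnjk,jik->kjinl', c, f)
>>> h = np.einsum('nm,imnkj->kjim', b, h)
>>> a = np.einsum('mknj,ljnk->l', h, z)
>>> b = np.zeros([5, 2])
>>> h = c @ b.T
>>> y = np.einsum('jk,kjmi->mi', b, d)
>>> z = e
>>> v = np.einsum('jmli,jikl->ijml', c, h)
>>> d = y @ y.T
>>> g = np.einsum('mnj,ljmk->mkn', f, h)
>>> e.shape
(5, 17)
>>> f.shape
(5, 17, 2)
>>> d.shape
(2, 2)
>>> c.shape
(3, 2, 5, 2)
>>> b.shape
(5, 2)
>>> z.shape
(5, 17)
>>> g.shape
(5, 5, 17)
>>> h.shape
(3, 2, 5, 5)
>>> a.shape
(17,)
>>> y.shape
(2, 3)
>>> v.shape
(2, 3, 2, 5)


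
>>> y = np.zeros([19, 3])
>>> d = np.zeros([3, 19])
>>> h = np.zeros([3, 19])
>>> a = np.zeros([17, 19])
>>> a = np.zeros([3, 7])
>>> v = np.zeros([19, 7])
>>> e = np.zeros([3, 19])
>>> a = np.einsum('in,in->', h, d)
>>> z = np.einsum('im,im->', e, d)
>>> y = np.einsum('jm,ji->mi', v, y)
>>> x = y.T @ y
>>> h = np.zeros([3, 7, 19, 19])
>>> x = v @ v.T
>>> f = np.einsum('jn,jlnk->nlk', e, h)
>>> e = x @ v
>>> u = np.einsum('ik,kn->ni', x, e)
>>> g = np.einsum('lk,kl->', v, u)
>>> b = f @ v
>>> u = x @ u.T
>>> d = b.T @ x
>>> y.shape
(7, 3)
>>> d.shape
(7, 7, 19)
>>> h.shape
(3, 7, 19, 19)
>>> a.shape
()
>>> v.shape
(19, 7)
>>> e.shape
(19, 7)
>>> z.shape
()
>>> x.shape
(19, 19)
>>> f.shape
(19, 7, 19)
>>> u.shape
(19, 7)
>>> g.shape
()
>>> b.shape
(19, 7, 7)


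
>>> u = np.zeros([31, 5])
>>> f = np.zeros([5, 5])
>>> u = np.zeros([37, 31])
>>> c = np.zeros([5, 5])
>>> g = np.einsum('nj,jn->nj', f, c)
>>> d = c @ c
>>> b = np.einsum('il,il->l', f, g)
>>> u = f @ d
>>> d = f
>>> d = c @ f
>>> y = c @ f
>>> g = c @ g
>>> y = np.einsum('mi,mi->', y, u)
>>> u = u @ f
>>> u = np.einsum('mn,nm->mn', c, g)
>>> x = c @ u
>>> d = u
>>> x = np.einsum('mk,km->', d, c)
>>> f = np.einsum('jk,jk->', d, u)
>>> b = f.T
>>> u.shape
(5, 5)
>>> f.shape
()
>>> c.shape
(5, 5)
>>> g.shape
(5, 5)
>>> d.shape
(5, 5)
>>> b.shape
()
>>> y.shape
()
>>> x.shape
()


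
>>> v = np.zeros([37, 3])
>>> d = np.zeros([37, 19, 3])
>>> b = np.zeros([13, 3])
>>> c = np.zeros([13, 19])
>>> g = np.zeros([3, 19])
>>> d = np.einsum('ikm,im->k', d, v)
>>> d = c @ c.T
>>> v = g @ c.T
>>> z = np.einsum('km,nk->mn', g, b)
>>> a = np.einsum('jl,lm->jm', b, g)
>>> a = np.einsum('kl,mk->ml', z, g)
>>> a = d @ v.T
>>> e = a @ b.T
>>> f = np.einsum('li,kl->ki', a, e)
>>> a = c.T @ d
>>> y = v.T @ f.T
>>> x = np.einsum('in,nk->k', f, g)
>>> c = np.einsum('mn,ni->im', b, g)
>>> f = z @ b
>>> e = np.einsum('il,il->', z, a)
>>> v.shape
(3, 13)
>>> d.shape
(13, 13)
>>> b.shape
(13, 3)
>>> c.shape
(19, 13)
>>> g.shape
(3, 19)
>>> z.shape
(19, 13)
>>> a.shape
(19, 13)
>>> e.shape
()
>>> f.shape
(19, 3)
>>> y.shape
(13, 13)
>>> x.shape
(19,)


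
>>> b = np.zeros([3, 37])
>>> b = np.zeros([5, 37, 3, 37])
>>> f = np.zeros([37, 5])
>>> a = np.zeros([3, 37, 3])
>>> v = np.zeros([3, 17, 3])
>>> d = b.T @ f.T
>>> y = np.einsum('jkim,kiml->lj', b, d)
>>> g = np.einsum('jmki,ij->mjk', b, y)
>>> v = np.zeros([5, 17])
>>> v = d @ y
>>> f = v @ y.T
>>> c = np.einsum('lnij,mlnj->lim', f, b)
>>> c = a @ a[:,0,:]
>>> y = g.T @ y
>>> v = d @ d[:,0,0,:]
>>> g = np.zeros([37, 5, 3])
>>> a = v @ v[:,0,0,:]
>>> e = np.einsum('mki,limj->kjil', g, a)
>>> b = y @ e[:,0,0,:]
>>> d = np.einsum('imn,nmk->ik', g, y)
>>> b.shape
(3, 5, 37)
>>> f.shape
(37, 3, 37, 37)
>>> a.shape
(37, 3, 37, 37)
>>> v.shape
(37, 3, 37, 37)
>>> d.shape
(37, 5)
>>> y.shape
(3, 5, 5)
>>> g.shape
(37, 5, 3)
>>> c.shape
(3, 37, 3)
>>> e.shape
(5, 37, 3, 37)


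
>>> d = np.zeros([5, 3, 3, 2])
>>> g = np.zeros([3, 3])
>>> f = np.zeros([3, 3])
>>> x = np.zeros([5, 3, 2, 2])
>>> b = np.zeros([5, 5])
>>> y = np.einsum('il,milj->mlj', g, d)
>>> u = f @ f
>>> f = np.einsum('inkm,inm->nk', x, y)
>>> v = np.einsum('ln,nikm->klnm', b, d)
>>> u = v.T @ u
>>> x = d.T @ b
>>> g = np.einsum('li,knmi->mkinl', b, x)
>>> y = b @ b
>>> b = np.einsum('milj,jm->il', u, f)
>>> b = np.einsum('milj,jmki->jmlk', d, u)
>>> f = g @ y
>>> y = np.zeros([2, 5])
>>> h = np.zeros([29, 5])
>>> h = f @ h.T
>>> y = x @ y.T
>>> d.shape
(5, 3, 3, 2)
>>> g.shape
(3, 2, 5, 3, 5)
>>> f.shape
(3, 2, 5, 3, 5)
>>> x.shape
(2, 3, 3, 5)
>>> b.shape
(2, 5, 3, 5)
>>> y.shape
(2, 3, 3, 2)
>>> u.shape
(2, 5, 5, 3)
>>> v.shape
(3, 5, 5, 2)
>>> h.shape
(3, 2, 5, 3, 29)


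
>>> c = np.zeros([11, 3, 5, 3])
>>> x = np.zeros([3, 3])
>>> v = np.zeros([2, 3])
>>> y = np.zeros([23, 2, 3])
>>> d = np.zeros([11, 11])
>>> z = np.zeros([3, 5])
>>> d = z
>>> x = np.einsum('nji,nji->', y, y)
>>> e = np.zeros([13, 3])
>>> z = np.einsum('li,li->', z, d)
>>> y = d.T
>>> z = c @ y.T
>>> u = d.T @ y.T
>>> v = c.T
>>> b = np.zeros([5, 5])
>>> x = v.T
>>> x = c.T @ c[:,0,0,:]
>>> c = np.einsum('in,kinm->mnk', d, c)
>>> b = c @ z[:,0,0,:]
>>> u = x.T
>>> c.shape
(3, 5, 11)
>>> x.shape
(3, 5, 3, 3)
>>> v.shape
(3, 5, 3, 11)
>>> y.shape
(5, 3)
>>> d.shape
(3, 5)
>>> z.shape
(11, 3, 5, 5)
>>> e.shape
(13, 3)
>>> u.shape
(3, 3, 5, 3)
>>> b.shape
(3, 5, 5)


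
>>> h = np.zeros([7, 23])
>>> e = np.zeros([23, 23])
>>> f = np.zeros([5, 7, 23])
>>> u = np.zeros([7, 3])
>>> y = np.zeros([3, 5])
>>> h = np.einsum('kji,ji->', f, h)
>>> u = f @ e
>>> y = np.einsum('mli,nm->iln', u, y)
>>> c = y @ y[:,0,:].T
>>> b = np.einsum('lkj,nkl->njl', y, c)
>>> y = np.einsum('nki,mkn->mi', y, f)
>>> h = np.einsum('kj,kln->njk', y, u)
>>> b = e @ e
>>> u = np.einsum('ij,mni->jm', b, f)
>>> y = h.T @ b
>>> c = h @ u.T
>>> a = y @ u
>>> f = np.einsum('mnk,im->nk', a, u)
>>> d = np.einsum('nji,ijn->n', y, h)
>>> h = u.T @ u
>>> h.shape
(5, 5)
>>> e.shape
(23, 23)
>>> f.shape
(3, 5)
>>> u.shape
(23, 5)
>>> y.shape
(5, 3, 23)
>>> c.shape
(23, 3, 23)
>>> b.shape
(23, 23)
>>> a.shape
(5, 3, 5)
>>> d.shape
(5,)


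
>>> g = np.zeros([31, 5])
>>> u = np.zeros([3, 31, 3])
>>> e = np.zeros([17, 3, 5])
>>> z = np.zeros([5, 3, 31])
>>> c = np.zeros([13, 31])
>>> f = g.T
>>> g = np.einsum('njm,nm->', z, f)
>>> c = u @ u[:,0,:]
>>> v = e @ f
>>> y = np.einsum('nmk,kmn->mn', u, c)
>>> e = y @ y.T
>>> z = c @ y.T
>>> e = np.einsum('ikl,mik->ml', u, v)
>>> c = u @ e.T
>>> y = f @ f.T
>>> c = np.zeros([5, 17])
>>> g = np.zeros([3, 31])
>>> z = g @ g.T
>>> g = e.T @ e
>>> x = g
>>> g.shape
(3, 3)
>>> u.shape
(3, 31, 3)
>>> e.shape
(17, 3)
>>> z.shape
(3, 3)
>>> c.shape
(5, 17)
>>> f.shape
(5, 31)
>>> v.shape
(17, 3, 31)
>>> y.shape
(5, 5)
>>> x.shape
(3, 3)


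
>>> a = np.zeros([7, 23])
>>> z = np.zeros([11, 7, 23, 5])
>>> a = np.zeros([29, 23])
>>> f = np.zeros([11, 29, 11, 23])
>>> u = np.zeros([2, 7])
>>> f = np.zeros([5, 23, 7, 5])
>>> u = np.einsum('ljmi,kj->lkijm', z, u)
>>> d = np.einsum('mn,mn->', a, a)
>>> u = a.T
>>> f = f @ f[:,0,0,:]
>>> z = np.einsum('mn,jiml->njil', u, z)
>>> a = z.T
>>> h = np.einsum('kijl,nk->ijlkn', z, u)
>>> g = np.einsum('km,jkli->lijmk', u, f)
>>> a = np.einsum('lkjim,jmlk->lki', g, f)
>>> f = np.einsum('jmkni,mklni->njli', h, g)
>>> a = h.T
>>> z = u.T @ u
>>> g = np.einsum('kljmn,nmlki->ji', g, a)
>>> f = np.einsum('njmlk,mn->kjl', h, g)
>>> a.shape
(23, 29, 5, 7, 11)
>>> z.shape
(29, 29)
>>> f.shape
(23, 7, 29)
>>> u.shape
(23, 29)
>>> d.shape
()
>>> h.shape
(11, 7, 5, 29, 23)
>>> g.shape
(5, 11)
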